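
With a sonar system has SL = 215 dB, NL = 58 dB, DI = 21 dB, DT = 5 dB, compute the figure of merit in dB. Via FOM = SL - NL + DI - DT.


173 dB


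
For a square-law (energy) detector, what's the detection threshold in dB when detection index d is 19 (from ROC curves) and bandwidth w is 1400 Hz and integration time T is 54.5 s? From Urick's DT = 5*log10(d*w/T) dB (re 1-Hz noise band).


13.44 dB


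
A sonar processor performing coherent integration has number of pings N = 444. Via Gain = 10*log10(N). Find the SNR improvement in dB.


26.47 dB


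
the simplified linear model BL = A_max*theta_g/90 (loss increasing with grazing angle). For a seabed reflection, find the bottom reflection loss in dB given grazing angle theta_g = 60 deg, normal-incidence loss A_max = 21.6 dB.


BL = A_max * theta_g / 90 = 21.6 * 60 / 90 = 14.4

14.4 dB


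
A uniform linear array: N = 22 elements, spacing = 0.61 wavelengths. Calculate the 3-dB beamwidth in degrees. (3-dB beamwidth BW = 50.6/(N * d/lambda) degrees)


3.77 deg


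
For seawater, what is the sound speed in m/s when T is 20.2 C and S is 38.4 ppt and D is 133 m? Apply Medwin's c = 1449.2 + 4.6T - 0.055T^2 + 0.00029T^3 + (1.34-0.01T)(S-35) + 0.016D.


c = 1449.2 + 4.6*20.2 - 0.055*20.2^2 + 0.00029*20.2^3 + (1.34 - 0.01*20.2)*(38.4 - 35) + 0.016*133 = 1528.07

1528.07 m/s


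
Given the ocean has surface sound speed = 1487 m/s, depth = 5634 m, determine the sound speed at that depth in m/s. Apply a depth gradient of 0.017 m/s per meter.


c = 1487 + 0.017 * 5634 = 1582.778

1582.778 m/s


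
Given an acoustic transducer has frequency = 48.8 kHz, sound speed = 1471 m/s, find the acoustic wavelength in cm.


lambda = c/f = 1471 / 48800 = 0.0301 m = 3.01 cm

3.01 cm


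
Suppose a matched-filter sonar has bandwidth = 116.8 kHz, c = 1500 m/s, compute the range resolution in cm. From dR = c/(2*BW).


dR = c/(2*BW) = 1500 / (2 * 116.8e3) = 0.0064 m = 0.64 cm

0.64 cm


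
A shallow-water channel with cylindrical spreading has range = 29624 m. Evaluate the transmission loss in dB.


TL = 10*log10(29624) = 44.72

44.72 dB


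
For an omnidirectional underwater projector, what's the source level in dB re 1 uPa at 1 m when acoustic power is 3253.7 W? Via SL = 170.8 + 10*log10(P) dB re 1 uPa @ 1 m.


205.92 dB


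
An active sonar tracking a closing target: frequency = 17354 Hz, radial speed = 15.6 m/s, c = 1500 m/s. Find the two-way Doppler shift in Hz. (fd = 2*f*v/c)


360.96 Hz


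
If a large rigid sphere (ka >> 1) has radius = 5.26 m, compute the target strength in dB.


TS = 10*log10(5.26^2 / 4) = 10*log10(6.9169) = 8.4

8.4 dB


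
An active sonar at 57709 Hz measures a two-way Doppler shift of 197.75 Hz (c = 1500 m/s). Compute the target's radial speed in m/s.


From fd = 2*f*v/c, v = c*fd/(2*f) = 1500 * 197.75 / (2*57709) = 2.57

2.57 m/s


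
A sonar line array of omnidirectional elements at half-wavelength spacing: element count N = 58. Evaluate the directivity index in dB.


17.63 dB


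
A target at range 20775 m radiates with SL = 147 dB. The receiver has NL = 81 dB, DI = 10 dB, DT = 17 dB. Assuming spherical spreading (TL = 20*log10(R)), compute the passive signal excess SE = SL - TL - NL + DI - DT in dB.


-27.35 dB


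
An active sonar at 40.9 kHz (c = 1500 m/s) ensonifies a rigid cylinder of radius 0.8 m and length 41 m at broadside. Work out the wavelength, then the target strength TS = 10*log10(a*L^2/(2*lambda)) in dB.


Step 1: lambda = c/f = 1500/40900 = 0.03667 m
Step 2: TS = 10*log10(a*L^2/(2*lambda)) = 10*log10(0.8*41^2/(2*0.03667)) = 42.63

42.63 dB


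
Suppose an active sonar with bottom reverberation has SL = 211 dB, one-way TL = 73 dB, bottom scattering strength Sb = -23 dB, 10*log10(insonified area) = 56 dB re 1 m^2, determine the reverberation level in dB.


RL = SL - 2*TL + Sb + 10*log10(A) = 211 - 2*73 + (-23) + 56 = 98

98 dB


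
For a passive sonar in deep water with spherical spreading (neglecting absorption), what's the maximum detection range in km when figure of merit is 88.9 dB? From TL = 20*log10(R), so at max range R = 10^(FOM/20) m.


At max range FOM = TL, so 20*log10(R) = 88.9
R = 10^(88.9/20) = 27861.21 m = 27.86 km

27.86 km


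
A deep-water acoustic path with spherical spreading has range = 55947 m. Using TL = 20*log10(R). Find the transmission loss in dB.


94.96 dB


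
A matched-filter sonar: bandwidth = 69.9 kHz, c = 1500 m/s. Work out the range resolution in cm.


dR = c/(2*BW) = 1500 / (2 * 69.9e3) = 0.0107 m = 1.07 cm

1.07 cm


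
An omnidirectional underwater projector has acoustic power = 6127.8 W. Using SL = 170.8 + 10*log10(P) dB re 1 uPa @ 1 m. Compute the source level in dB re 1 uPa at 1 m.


SL = 170.8 + 10*log10(6127.8) = 170.8 + 37.87 = 208.67

208.67 dB


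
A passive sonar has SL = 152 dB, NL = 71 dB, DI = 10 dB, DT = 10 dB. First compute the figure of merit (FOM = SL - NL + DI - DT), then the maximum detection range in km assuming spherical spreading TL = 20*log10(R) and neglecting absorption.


Step 1: FOM = SL - NL + DI - DT = 152 - 71 + 10 - 10 = 81 dB
Step 2: at max range FOM = TL = 20*log10(R), so R = 10^(81/20) = 11220.18 m = 11.22 km

11.22 km


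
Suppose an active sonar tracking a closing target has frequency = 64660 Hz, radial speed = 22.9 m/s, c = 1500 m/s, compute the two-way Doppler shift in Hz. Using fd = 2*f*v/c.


fd = 2*f*v/c = 2 * 64660 * 22.9 / 1500 = 1974.29

1974.29 Hz


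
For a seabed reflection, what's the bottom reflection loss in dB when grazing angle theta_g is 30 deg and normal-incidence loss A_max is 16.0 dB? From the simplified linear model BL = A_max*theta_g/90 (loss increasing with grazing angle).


BL = A_max * theta_g / 90 = 16.0 * 30 / 90 = 5.33

5.33 dB


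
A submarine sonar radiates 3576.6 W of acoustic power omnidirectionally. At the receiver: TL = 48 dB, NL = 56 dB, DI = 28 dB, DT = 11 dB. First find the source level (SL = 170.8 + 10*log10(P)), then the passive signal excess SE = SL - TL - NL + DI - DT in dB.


Step 1: SL = 170.8 + 10*log10(3576.6) = 206.33 dB
Step 2: SE = SL - TL - NL + DI - DT = 206.33 - 48 - 56 + 28 - 11 = 119.33

119.33 dB


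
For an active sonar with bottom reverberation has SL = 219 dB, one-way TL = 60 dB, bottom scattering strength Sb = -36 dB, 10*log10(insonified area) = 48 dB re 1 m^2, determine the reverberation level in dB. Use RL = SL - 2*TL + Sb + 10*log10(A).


RL = SL - 2*TL + Sb + 10*log10(A) = 219 - 2*60 + (-36) + 48 = 111

111 dB


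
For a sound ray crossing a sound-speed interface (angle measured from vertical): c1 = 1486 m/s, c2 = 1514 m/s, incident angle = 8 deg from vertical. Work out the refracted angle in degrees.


8.15 deg


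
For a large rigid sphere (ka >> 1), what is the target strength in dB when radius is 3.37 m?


4.53 dB


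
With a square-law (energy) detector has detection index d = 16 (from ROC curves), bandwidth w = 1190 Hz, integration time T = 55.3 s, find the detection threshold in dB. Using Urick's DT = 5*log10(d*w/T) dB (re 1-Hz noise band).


DT = 5*log10(d*w/T) = 5*log10(16 * 1190 / 55.3) = 5*log10(344.3) = 12.68

12.68 dB


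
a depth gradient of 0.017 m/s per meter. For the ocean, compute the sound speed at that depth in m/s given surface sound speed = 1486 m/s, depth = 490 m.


1494.33 m/s


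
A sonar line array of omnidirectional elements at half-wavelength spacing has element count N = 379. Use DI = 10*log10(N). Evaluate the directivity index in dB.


25.79 dB


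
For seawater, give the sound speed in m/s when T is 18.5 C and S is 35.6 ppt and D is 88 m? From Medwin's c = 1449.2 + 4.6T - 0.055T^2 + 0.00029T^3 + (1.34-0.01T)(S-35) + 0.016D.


c = 1449.2 + 4.6*18.5 - 0.055*18.5^2 + 0.00029*18.5^3 + (1.34 - 0.01*18.5)*(35.6 - 35) + 0.016*88 = 1519.41

1519.41 m/s


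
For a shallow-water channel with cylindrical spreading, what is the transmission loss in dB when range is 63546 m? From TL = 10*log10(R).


TL = 10*log10(63546) = 48.03

48.03 dB


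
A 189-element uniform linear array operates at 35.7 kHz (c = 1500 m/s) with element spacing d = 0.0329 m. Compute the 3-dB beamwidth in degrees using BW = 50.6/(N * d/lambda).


0.34 deg


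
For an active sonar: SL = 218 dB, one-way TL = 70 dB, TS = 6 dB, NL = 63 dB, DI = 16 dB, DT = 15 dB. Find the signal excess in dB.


22 dB


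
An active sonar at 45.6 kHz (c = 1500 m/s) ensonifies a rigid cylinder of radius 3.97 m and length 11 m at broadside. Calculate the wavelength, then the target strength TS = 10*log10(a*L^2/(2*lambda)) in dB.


Step 1: lambda = c/f = 1500/45600 = 0.03289 m
Step 2: TS = 10*log10(a*L^2/(2*lambda)) = 10*log10(3.97*11^2/(2*0.03289)) = 38.63

38.63 dB


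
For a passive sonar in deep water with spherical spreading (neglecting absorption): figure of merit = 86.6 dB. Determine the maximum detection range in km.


21.38 km


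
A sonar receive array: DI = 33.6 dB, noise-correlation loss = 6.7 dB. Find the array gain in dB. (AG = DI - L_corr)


AG = DI - L_corr = 33.6 - 6.7 = 26.9

26.9 dB


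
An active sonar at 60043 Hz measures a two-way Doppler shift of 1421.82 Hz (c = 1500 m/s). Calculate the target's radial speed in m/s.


From fd = 2*f*v/c, v = c*fd/(2*f) = 1500 * 1421.82 / (2*60043) = 17.76

17.76 m/s


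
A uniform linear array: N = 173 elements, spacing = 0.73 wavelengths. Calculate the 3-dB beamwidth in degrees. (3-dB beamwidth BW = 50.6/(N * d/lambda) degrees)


BW = 50.6 / (173 * 0.73) = 50.6 / 126.29 = 0.4

0.4 deg


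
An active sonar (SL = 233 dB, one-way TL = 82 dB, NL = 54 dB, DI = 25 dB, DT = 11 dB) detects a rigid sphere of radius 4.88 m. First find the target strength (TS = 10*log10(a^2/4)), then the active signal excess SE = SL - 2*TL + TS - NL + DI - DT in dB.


Step 1: TS = 10*log10(4.88^2/4) = 7.75 dB
Step 2: SE = SL - 2*TL + TS - NL + DI - DT = 233 - 2*82 + (7.75) - 54 + 25 - 11 = 36.75

36.75 dB


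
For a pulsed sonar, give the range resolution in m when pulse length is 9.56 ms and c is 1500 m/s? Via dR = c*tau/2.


dR = c*tau/2 = 1500 * 9.56e-3 / 2 = 7.17

7.17 m


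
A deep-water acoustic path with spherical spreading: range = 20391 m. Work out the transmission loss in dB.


86.19 dB


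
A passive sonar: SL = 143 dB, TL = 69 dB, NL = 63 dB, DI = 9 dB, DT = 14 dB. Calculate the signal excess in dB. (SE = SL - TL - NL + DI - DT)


SE = SL - TL - NL + DI - DT = 143 - 69 - 63 + 9 - 14 = 6

6 dB


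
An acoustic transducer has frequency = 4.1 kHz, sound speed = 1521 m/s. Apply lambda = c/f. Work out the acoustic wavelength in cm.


37.1 cm


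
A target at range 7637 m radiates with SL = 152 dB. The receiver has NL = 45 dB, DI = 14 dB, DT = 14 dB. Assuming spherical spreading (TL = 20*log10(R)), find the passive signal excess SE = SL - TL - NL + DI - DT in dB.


Step 1: TL = 20*log10(7637) = 77.66 dB
Step 2: SE = 152 - 77.66 - 45 + 14 - 14 = 29.34

29.34 dB


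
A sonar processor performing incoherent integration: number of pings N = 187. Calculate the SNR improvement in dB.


Gain = 5*log10(187) = 11.36

11.36 dB


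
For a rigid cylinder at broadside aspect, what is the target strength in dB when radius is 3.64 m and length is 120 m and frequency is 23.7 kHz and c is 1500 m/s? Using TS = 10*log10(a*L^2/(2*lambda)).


56.17 dB


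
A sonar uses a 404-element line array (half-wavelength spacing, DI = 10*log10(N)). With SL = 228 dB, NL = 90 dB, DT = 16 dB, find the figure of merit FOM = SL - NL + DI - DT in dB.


Step 1: DI = 10*log10(404) = 26.06 dB
Step 2: FOM = SL - NL + DI - DT = 228 - 90 + 26.06 - 16 = 148.06

148.06 dB


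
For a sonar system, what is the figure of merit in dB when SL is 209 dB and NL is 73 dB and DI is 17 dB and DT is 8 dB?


145 dB


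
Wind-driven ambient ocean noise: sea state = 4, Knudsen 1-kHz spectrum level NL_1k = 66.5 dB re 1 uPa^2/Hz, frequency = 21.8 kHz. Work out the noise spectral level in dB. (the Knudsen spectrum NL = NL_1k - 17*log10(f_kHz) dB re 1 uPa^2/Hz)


43.75 dB


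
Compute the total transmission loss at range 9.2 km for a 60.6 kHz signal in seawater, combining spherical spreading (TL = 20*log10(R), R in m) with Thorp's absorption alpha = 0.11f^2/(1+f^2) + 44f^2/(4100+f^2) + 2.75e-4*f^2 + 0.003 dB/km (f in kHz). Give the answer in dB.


Step 1 (Thorp): alpha = 0.11*3672.36/(1+3672.36) + 44*3672.36/(4100+3672.36) + 2.75e-4*3672.36 + 0.003 = 21.9124 dB/km
Step 2: TL_spread = 20*log10(9200) = 79.28 dB
Step 3: TL_abs = alpha*R = 21.9124 * 9.2 = 201.59 dB
Step 4: TL_total = 79.28 + 201.59 = 280.87

280.87 dB


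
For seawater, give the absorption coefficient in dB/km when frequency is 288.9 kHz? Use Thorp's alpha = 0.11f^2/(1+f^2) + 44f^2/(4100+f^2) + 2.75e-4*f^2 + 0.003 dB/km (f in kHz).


f^2 = 83463.21
alpha = 0.11*83463.21/(1+83463.21) + 44*83463.21/(4100+83463.21) + 2.75e-4*83463.21 + 0.003 = 65.005

65.005 dB/km


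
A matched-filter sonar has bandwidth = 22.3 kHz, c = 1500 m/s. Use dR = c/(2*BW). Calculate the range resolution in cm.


3.36 cm


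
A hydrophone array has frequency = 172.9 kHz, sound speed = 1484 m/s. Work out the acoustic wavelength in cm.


0.86 cm


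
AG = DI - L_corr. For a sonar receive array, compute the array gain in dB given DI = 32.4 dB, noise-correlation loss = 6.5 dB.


AG = DI - L_corr = 32.4 - 6.5 = 25.9

25.9 dB


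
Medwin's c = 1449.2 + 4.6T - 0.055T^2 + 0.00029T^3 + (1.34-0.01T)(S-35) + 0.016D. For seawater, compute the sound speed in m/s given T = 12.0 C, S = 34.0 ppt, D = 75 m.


c = 1449.2 + 4.6*12.0 - 0.055*12.0^2 + 0.00029*12.0^3 + (1.34 - 0.01*12.0)*(34.0 - 35) + 0.016*75 = 1496.96

1496.96 m/s


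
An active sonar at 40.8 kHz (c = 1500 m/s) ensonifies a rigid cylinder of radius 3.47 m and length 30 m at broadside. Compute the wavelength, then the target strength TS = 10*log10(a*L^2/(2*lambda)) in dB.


Step 1: lambda = c/f = 1500/40800 = 0.03676 m
Step 2: TS = 10*log10(a*L^2/(2*lambda)) = 10*log10(3.47*30^2/(2*0.03676)) = 46.28

46.28 dB


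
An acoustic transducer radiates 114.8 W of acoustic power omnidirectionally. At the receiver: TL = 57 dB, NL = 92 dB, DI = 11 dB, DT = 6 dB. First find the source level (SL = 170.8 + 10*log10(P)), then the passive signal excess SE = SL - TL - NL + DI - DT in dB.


Step 1: SL = 170.8 + 10*log10(114.8) = 191.4 dB
Step 2: SE = SL - TL - NL + DI - DT = 191.4 - 57 - 92 + 11 - 6 = 47.4

47.4 dB


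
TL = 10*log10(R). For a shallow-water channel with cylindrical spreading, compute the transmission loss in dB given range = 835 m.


TL = 10*log10(835) = 29.22

29.22 dB


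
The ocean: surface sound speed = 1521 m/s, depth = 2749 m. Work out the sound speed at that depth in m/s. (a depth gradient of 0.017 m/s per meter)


1567.733 m/s


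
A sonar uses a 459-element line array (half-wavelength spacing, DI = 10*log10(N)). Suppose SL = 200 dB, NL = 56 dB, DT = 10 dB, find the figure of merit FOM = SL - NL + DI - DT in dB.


160.62 dB


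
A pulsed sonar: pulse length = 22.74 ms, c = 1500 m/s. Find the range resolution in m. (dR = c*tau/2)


17.055 m


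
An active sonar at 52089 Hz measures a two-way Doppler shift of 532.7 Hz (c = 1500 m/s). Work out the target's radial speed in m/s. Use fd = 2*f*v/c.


From fd = 2*f*v/c, v = c*fd/(2*f) = 1500 * 532.7 / (2*52089) = 7.67

7.67 m/s


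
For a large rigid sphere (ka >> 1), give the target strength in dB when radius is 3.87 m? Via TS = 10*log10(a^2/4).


TS = 10*log10(3.87^2 / 4) = 10*log10(3.744225) = 5.73

5.73 dB


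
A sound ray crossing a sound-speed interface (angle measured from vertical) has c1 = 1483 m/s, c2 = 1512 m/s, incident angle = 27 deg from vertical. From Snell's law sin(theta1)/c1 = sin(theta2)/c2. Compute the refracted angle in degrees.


sin(theta2) = (c2/c1)*sin(theta1) = (1512/1483)*sin(27 deg) = 0.46287
theta2 = arcsin(0.46287) = 27.57

27.57 deg


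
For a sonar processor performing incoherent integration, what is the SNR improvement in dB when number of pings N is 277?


Gain = 5*log10(277) = 12.21

12.21 dB


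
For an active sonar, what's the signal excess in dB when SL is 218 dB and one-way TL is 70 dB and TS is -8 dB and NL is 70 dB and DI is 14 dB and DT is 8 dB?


SE = SL - 2*TL + TS - NL + DI - DT = 218 - 2*70 + (-8) - 70 + 14 - 8 = 6

6 dB


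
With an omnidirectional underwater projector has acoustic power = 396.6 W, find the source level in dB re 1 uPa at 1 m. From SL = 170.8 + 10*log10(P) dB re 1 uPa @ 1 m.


196.78 dB


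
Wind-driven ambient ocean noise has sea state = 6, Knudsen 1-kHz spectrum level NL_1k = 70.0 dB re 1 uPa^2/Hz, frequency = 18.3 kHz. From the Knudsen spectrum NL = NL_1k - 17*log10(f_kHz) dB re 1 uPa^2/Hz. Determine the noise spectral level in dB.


NL = NL_1k - 17*log10(f_kHz) = 70.0 - 17*log10(18.3) = 70.0 - (21.46) = 48.54

48.54 dB


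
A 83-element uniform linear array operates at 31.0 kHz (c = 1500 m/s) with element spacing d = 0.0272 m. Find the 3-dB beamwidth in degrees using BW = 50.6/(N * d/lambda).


Step 1: lambda = 1500/31000 = 0.04839 m
Step 2: d/lambda = 0.0272/0.04839 = 0.5621
Step 3: BW = 50.6/(N * d/lambda) = 50.6/(83 * 0.5621) = 1.08

1.08 deg


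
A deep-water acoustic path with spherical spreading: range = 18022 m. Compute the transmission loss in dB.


TL = 20*log10(18022) = 85.12

85.12 dB


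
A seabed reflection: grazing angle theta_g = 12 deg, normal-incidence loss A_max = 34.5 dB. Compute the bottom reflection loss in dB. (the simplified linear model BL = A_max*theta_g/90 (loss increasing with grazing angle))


BL = A_max * theta_g / 90 = 34.5 * 12 / 90 = 4.6

4.6 dB


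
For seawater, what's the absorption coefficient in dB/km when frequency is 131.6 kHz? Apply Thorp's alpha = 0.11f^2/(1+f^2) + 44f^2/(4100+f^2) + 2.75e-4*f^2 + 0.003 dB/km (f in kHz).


f^2 = 17318.56
alpha = 0.11*17318.56/(1+17318.56) + 44*17318.56/(4100+17318.56) + 2.75e-4*17318.56 + 0.003 = 40.453

40.453 dB/km


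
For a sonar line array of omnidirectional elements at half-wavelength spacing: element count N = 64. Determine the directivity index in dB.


DI = 10*log10(64) = 18.06

18.06 dB


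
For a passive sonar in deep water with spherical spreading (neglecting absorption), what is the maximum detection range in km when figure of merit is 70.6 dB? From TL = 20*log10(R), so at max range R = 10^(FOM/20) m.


At max range FOM = TL, so 20*log10(R) = 70.6
R = 10^(70.6/20) = 3388.44 m = 3.39 km

3.39 km


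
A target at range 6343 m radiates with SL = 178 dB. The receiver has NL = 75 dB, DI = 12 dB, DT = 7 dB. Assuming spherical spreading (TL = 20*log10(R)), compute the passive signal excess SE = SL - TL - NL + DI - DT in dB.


31.95 dB


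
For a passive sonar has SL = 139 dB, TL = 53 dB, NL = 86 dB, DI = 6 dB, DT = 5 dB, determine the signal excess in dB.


1 dB


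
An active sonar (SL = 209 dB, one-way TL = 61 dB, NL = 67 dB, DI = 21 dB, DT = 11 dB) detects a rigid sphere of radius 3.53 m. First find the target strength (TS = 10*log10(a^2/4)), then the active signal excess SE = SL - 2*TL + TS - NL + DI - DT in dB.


Step 1: TS = 10*log10(3.53^2/4) = 4.93 dB
Step 2: SE = SL - 2*TL + TS - NL + DI - DT = 209 - 2*61 + (4.93) - 67 + 21 - 11 = 34.93

34.93 dB


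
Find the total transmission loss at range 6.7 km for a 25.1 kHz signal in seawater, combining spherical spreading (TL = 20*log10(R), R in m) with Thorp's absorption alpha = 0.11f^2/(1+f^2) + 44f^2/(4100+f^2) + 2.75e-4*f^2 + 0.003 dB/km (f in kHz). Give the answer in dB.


Step 1 (Thorp): alpha = 0.11*630.01/(1+630.01) + 44*630.01/(4100+630.01) + 2.75e-4*630.01 + 0.003 = 6.1466 dB/km
Step 2: TL_spread = 20*log10(6700) = 76.52 dB
Step 3: TL_abs = alpha*R = 6.1466 * 6.7 = 41.18 dB
Step 4: TL_total = 76.52 + 41.18 = 117.7

117.7 dB


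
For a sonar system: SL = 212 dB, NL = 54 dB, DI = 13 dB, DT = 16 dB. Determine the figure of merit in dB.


155 dB


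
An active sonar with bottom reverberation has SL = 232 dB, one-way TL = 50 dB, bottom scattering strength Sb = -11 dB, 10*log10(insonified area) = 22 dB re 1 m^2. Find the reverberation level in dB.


RL = SL - 2*TL + Sb + 10*log10(A) = 232 - 2*50 + (-11) + 22 = 143

143 dB


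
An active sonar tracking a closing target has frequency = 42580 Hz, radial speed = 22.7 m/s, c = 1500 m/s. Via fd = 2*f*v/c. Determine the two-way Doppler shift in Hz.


1288.75 Hz


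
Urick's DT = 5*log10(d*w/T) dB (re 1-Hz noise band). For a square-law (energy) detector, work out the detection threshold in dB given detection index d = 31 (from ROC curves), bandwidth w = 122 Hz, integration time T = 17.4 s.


DT = 5*log10(d*w/T) = 5*log10(31 * 122 / 17.4) = 5*log10(217.36) = 11.69

11.69 dB


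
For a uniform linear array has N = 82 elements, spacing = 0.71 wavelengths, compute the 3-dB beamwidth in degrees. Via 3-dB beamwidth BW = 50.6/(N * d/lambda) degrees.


BW = 50.6 / (82 * 0.71) = 50.6 / 58.22 = 0.87

0.87 deg


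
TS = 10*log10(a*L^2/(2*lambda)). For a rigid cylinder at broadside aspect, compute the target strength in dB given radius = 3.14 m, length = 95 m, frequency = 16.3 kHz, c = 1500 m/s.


lambda = 1500/16300 = 0.09202 m
TS = 10*log10(3.14*95^2/(2*0.09202)) = 51.87

51.87 dB


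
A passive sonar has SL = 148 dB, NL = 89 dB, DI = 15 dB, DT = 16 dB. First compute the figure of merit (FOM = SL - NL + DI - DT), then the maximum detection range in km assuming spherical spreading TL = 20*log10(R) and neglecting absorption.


Step 1: FOM = SL - NL + DI - DT = 148 - 89 + 15 - 16 = 58 dB
Step 2: at max range FOM = TL = 20*log10(R), so R = 10^(58/20) = 794.33 m = 0.79 km

0.79 km


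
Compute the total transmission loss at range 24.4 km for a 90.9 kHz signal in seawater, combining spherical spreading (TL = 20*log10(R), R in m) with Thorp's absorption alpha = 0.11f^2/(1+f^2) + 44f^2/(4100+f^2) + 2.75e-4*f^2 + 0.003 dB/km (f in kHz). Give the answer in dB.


Step 1 (Thorp): alpha = 0.11*8262.81/(1+8262.81) + 44*8262.81/(4100+8262.81) + 2.75e-4*8262.81 + 0.003 = 31.7931 dB/km
Step 2: TL_spread = 20*log10(24400) = 87.75 dB
Step 3: TL_abs = alpha*R = 31.7931 * 24.4 = 775.75 dB
Step 4: TL_total = 87.75 + 775.75 = 863.5

863.5 dB


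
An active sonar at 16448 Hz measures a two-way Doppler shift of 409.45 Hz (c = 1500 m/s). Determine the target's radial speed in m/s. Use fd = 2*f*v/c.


From fd = 2*f*v/c, v = c*fd/(2*f) = 1500 * 409.45 / (2*16448) = 18.67

18.67 m/s


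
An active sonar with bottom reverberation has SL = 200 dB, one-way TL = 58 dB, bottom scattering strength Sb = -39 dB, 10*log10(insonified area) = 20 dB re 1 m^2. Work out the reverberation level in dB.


RL = SL - 2*TL + Sb + 10*log10(A) = 200 - 2*58 + (-39) + 20 = 65

65 dB


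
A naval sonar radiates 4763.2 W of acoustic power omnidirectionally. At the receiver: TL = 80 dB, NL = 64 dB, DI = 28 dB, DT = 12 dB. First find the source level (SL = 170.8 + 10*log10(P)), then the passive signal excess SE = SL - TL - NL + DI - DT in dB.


Step 1: SL = 170.8 + 10*log10(4763.2) = 207.58 dB
Step 2: SE = SL - TL - NL + DI - DT = 207.58 - 80 - 64 + 28 - 12 = 79.58

79.58 dB


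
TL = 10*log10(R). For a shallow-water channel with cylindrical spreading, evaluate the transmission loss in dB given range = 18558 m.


TL = 10*log10(18558) = 42.69

42.69 dB


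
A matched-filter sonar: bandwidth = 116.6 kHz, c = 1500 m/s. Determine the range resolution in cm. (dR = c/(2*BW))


dR = c/(2*BW) = 1500 / (2 * 116.6e3) = 0.0064 m = 0.64 cm

0.64 cm


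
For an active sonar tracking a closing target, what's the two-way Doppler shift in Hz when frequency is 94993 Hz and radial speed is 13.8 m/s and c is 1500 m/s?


fd = 2*f*v/c = 2 * 94993 * 13.8 / 1500 = 1747.87

1747.87 Hz


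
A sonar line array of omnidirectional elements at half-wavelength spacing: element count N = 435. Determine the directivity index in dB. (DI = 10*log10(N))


26.38 dB


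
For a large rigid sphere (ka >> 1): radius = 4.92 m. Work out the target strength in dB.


TS = 10*log10(4.92^2 / 4) = 10*log10(6.0516) = 7.82

7.82 dB


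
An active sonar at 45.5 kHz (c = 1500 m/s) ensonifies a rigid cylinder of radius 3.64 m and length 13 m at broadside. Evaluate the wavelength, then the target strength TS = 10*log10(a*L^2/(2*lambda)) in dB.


Step 1: lambda = c/f = 1500/45500 = 0.03297 m
Step 2: TS = 10*log10(a*L^2/(2*lambda)) = 10*log10(3.64*13^2/(2*0.03297)) = 39.7

39.7 dB


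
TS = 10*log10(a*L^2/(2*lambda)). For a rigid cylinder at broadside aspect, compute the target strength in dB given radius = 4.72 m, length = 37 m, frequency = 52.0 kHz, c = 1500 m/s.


lambda = 1500/52000 = 0.02885 m
TS = 10*log10(4.72*37^2/(2*0.02885)) = 50.49

50.49 dB


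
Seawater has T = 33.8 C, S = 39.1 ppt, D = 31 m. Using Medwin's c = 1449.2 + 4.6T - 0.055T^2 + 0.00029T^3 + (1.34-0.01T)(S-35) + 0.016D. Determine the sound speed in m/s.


c = 1449.2 + 4.6*33.8 - 0.055*33.8^2 + 0.00029*33.8^3 + (1.34 - 0.01*33.8)*(39.1 - 35) + 0.016*31 = 1557.65

1557.65 m/s


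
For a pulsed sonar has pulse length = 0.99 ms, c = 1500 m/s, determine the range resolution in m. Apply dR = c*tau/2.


dR = c*tau/2 = 1500 * 0.99e-3 / 2 = 0.7425

0.7425 m


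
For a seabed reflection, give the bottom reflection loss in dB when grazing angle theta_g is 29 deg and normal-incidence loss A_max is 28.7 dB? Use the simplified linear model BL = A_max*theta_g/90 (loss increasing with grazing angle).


9.25 dB


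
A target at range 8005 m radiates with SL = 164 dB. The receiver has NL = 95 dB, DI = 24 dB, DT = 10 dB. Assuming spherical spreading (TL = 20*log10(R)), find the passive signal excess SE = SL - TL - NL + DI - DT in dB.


Step 1: TL = 20*log10(8005) = 78.07 dB
Step 2: SE = 164 - 78.07 - 95 + 24 - 10 = 4.93

4.93 dB


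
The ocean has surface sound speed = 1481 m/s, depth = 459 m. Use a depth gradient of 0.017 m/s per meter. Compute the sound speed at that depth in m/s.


c = 1481 + 0.017 * 459 = 1488.803

1488.803 m/s


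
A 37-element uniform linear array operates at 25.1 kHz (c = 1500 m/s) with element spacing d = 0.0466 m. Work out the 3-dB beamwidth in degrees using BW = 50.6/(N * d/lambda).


Step 1: lambda = 1500/25100 = 0.05976 m
Step 2: d/lambda = 0.0466/0.05976 = 0.7798
Step 3: BW = 50.6/(N * d/lambda) = 50.6/(37 * 0.7798) = 1.75

1.75 deg


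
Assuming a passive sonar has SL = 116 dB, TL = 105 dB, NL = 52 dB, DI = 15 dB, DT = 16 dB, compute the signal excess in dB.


-42 dB


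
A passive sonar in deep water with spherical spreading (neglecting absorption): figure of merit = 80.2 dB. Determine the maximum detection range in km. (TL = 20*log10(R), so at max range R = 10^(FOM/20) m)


10.23 km


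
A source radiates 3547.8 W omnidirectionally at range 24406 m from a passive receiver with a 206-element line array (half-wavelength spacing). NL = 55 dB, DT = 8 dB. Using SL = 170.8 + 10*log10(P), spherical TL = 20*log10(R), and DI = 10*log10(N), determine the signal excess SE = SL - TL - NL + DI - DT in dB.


Step 1: SL = 170.8 + 10*log10(3547.8) = 206.3 dB
Step 2: TL = 20*log10(24406) = 87.75 dB
Step 3: DI = 10*log10(206) = 23.14 dB
Step 4: SE = SL - TL - NL + DI - DT = 206.3 - 87.75 - 55 + 23.14 - 8 = 78.69

78.69 dB


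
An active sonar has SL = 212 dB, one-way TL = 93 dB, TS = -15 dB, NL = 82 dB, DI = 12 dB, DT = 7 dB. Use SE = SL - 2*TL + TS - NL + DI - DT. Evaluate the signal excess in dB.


SE = SL - 2*TL + TS - NL + DI - DT = 212 - 2*93 + (-15) - 82 + 12 - 7 = -66

-66 dB


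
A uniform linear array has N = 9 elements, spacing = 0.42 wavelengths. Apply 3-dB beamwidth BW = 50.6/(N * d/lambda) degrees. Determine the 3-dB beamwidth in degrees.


13.39 deg


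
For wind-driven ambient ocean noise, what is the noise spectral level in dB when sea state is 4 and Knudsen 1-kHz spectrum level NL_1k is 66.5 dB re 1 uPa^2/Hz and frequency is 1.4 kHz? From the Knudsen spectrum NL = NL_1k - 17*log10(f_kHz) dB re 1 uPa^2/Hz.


64.02 dB


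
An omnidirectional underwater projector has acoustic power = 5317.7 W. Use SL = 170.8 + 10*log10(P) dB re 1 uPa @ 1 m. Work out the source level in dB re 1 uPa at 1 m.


SL = 170.8 + 10*log10(5317.7) = 170.8 + 37.26 = 208.06

208.06 dB


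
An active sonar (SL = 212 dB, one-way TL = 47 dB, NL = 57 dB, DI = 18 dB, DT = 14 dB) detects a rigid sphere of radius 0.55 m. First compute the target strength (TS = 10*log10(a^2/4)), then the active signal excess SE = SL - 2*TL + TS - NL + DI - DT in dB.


Step 1: TS = 10*log10(0.55^2/4) = -11.21 dB
Step 2: SE = SL - 2*TL + TS - NL + DI - DT = 212 - 2*47 + (-11.21) - 57 + 18 - 14 = 53.79

53.79 dB


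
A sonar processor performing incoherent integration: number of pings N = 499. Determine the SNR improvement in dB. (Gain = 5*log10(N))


Gain = 5*log10(499) = 13.49

13.49 dB


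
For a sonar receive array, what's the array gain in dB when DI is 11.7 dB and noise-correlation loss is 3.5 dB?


AG = DI - L_corr = 11.7 - 3.5 = 8.2

8.2 dB


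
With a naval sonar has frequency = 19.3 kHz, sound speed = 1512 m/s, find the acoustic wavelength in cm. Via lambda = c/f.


lambda = c/f = 1512 / 19300 = 0.0783 m = 7.83 cm

7.83 cm


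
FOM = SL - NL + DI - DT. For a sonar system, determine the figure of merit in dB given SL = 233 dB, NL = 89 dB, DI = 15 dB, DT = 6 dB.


FOM = SL - NL + DI - DT = 233 - 89 + 15 - 6 = 153

153 dB


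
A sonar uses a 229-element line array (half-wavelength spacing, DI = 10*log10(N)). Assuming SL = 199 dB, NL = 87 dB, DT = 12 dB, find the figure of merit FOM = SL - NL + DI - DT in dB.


Step 1: DI = 10*log10(229) = 23.6 dB
Step 2: FOM = SL - NL + DI - DT = 199 - 87 + 23.6 - 12 = 123.6

123.6 dB


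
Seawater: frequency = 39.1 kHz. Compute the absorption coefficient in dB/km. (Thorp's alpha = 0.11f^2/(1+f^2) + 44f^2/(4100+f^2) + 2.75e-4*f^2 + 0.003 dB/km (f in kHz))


12.484 dB/km


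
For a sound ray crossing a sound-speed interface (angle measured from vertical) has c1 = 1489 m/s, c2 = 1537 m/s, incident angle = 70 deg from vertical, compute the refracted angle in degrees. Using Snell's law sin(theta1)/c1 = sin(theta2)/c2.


sin(theta2) = (c2/c1)*sin(theta1) = (1537/1489)*sin(70 deg) = 0.96998
theta2 = arcsin(0.96998) = 75.93

75.93 deg


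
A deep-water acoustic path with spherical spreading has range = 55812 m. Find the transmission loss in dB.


TL = 20*log10(55812) = 94.93

94.93 dB


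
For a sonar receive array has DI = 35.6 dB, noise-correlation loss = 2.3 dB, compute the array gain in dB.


AG = DI - L_corr = 35.6 - 2.3 = 33.3

33.3 dB


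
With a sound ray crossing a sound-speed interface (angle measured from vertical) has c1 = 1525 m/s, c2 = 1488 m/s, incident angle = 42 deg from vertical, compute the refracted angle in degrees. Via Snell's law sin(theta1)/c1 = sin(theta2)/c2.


sin(theta2) = (c2/c1)*sin(theta1) = (1488/1525)*sin(42 deg) = 0.6529
theta2 = arcsin(0.6529) = 40.76

40.76 deg


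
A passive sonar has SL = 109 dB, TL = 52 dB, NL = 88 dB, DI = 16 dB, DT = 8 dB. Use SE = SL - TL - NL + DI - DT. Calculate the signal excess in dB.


-23 dB


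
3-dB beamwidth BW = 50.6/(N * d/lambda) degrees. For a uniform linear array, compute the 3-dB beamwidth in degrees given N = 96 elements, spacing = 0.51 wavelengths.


BW = 50.6 / (96 * 0.51) = 50.6 / 48.96 = 1.03

1.03 deg


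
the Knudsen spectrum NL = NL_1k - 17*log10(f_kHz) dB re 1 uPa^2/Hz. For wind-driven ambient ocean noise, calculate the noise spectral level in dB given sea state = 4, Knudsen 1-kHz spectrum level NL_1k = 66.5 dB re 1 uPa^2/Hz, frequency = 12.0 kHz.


48.15 dB


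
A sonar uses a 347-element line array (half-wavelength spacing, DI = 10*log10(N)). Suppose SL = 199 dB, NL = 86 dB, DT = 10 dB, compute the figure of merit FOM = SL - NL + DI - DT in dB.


Step 1: DI = 10*log10(347) = 25.4 dB
Step 2: FOM = SL - NL + DI - DT = 199 - 86 + 25.4 - 10 = 128.4

128.4 dB


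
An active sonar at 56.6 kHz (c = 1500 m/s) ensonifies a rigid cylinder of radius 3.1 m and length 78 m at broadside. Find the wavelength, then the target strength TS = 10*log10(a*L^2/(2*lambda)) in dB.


Step 1: lambda = c/f = 1500/56600 = 0.0265 m
Step 2: TS = 10*log10(a*L^2/(2*lambda)) = 10*log10(3.1*78^2/(2*0.0265)) = 55.51

55.51 dB


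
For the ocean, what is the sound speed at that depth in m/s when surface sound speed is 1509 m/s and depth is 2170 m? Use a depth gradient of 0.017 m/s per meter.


c = 1509 + 0.017 * 2170 = 1545.89

1545.89 m/s


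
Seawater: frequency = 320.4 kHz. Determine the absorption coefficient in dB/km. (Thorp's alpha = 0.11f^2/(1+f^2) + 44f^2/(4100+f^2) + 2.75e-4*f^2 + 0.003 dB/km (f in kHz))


f^2 = 102656.16
alpha = 0.11*102656.16/(1+102656.16) + 44*102656.16/(4100+102656.16) + 2.75e-4*102656.16 + 0.003 = 70.654

70.654 dB/km


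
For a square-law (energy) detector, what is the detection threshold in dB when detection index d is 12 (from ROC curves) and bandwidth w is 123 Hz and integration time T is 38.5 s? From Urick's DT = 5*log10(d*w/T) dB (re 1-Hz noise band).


7.92 dB


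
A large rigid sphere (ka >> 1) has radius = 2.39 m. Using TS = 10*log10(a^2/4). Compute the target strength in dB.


TS = 10*log10(2.39^2 / 4) = 10*log10(1.428025) = 1.55

1.55 dB


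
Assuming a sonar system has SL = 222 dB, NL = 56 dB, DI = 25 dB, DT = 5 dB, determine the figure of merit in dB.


FOM = SL - NL + DI - DT = 222 - 56 + 25 - 5 = 186

186 dB


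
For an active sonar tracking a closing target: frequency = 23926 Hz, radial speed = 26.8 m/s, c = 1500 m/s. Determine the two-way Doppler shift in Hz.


fd = 2*f*v/c = 2 * 23926 * 26.8 / 1500 = 854.96

854.96 Hz


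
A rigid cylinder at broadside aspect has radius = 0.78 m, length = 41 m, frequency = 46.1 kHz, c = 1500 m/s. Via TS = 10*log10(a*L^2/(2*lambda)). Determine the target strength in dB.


lambda = 1500/46100 = 0.03254 m
TS = 10*log10(0.78*41^2/(2*0.03254)) = 43.04

43.04 dB


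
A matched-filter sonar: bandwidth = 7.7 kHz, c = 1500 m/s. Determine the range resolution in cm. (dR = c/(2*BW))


dR = c/(2*BW) = 1500 / (2 * 7.7e3) = 0.0974 m = 9.74 cm

9.74 cm


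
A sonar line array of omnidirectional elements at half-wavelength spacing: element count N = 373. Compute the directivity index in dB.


DI = 10*log10(373) = 25.72

25.72 dB


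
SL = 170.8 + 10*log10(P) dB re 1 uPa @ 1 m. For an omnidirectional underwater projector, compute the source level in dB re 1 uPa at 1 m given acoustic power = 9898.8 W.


SL = 170.8 + 10*log10(9898.8) = 170.8 + 39.96 = 210.76

210.76 dB


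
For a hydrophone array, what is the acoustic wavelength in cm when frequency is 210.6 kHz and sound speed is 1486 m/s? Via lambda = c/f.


lambda = c/f = 1486 / 210600 = 0.0071 m = 0.71 cm

0.71 cm


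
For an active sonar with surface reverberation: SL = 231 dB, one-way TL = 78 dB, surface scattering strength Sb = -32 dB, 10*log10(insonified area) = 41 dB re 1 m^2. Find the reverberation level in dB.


84 dB


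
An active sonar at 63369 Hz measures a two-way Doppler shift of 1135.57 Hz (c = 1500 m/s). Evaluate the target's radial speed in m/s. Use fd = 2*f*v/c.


From fd = 2*f*v/c, v = c*fd/(2*f) = 1500 * 1135.57 / (2*63369) = 13.44

13.44 m/s


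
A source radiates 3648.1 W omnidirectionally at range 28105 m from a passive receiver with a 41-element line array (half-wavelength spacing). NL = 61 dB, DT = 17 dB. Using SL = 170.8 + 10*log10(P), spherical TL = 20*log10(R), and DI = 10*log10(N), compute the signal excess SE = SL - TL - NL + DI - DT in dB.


Step 1: SL = 170.8 + 10*log10(3648.1) = 206.42 dB
Step 2: TL = 20*log10(28105) = 88.98 dB
Step 3: DI = 10*log10(41) = 16.13 dB
Step 4: SE = SL - TL - NL + DI - DT = 206.42 - 88.98 - 61 + 16.13 - 17 = 55.57

55.57 dB


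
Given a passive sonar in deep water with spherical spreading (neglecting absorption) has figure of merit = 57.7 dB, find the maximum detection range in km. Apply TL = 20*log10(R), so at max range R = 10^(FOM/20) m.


At max range FOM = TL, so 20*log10(R) = 57.7
R = 10^(57.7/20) = 767.36 m = 0.77 km

0.77 km


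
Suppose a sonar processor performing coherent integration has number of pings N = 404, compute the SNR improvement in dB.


Gain = 10*log10(404) = 26.06

26.06 dB


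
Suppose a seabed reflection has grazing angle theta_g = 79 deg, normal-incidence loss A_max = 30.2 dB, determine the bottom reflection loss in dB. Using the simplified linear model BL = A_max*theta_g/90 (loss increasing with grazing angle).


BL = A_max * theta_g / 90 = 30.2 * 79 / 90 = 26.51

26.51 dB


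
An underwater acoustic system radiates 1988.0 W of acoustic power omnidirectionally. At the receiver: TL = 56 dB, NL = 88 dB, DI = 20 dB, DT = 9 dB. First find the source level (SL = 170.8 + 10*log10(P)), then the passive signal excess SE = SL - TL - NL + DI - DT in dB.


Step 1: SL = 170.8 + 10*log10(1988.0) = 203.78 dB
Step 2: SE = SL - TL - NL + DI - DT = 203.78 - 56 - 88 + 20 - 9 = 70.78

70.78 dB


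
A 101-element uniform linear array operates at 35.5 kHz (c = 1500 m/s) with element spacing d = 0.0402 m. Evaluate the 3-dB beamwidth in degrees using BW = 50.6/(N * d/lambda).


Step 1: lambda = 1500/35500 = 0.04225 m
Step 2: d/lambda = 0.0402/0.04225 = 0.9515
Step 3: BW = 50.6/(N * d/lambda) = 50.6/(101 * 0.9515) = 0.53

0.53 deg


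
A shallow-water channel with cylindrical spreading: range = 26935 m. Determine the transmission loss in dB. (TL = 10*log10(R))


TL = 10*log10(26935) = 44.3

44.3 dB


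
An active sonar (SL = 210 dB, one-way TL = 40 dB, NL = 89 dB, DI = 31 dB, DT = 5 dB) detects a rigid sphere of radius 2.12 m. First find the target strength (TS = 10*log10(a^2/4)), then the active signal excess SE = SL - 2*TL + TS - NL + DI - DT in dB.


Step 1: TS = 10*log10(2.12^2/4) = 0.51 dB
Step 2: SE = SL - 2*TL + TS - NL + DI - DT = 210 - 2*40 + (0.51) - 89 + 31 - 5 = 67.51

67.51 dB


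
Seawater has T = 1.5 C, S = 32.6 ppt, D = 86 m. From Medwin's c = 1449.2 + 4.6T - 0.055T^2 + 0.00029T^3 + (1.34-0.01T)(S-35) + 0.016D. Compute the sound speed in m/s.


c = 1449.2 + 4.6*1.5 - 0.055*1.5^2 + 0.00029*1.5^3 + (1.34 - 0.01*1.5)*(32.6 - 35) + 0.016*86 = 1454.17

1454.17 m/s


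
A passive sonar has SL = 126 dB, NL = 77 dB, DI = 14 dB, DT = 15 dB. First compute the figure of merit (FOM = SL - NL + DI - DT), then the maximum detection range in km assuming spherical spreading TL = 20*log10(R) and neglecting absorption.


Step 1: FOM = SL - NL + DI - DT = 126 - 77 + 14 - 15 = 48 dB
Step 2: at max range FOM = TL = 20*log10(R), so R = 10^(48/20) = 251.19 m = 0.25 km

0.25 km


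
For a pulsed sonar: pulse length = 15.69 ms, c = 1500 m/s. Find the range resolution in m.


11.7675 m


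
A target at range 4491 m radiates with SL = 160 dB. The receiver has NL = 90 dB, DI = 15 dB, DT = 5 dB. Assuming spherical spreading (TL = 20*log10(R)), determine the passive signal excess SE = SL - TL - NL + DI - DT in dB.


Step 1: TL = 20*log10(4491) = 73.05 dB
Step 2: SE = 160 - 73.05 - 90 + 15 - 5 = 6.95

6.95 dB


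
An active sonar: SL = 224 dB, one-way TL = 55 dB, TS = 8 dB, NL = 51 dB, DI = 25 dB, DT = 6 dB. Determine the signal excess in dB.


90 dB


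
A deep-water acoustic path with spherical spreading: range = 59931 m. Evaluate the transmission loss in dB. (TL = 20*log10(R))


TL = 20*log10(59931) = 95.55

95.55 dB


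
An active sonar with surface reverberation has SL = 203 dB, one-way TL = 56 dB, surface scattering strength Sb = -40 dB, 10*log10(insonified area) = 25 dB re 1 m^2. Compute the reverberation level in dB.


RL = SL - 2*TL + Sb + 10*log10(A) = 203 - 2*56 + (-40) + 25 = 76

76 dB
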